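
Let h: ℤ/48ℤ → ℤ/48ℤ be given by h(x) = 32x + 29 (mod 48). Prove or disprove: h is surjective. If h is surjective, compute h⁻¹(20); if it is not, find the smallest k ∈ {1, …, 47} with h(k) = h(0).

3

Since gcd(32, 48) = 16, we have 32x ≡ 0 (mod 16) for all x, so h(x) ≡ 13 (mod 16).
But 0 ≢ 13 (mod 16), so 0 ∈ ℤ/48ℤ has no preimage. Therefore h is not surjective.
Since h is not surjective, we find the least positive k with h(k) = h(0): this means 32k ≡ 0 (mod 48), i.e. 48 ∣ 32k. Since gcd(32, 48) = 16, dividing through by 16 this holds exactly when 3 ∣ 2k, and as gcd(2, 3) = 1, exactly when 3 ∣ k.
The smallest positive such k is 3.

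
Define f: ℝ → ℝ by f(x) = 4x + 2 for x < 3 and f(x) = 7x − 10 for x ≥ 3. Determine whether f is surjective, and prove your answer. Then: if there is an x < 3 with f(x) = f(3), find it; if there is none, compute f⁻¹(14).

Both pieces are strictly increasing (slopes 4 and 7), so each is injective on its own interval.
The left piece maps (−∞, 3) onto (−∞, 14); the right piece maps [3, ∞) onto [11, ∞).
The union (−∞, 14) ∪ [11, ∞) covers ℝ, so f is surjective.
For the follow-up: the images overlap, so an x < 3 with f(x) = f(3) exists. f(3) = 11; solving 4x + 2 = 11 for x < 3 gives x = (11 − 2)/4 = 9/4.

9/4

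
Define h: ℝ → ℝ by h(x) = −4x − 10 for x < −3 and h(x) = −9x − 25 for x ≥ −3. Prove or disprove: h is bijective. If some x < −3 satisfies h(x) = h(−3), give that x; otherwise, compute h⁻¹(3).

Both pieces are strictly decreasing (slopes −4 and −9), so each is injective on its own interval.
The left piece maps (−∞, −3) onto (2, ∞); the right piece maps [−3, ∞) onto (−∞, 2].
Since 2 = 2, the images partition ℝ: h is injective and surjective, hence bijective.
Because the two images are disjoint, no x < −3 has h(x) = h(−3), so we compute h⁻¹(3): 3 lies in (2, ∞), so solve −4x − 10 = 3: x = (3 + 10)/(−4) = −13/4.

-13/4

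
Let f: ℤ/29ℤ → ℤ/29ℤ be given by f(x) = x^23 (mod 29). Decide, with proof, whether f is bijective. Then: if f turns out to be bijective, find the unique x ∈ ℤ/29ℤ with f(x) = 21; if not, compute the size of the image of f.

Since 29 is prime, the nonzero elements of ℤ/29ℤ form a cyclic group of order 28.
As gcd(23, 28) = 1, raising to the 23rd power is a bijection on this group: if a^23 ≡ b^23 then (ab^{−1})^23 = 1, and the only element of order dividing gcd(23, 28) = 1 is 1, so a = b.
With f(0) = 0 this makes f injective on all of ℤ/29ℤ, hence bijective (finite equal-size domain and codomain). In particular f is bijective.
Since f is bijective, we find the preimage of 21. The inverse of x ↦ x^23 on (ℤ/29ℤ)^× is x ↦ x^11, because 23·11 = 253 = 9·28 + 1 ≡ 1 (mod 28) and x^{28} = 1 for x ≠ 0 (Fermat). So f⁻¹(21) = 21^11 mod 29.
Repeated squaring mod 29: 21^1 ≡ 21, 21^2 ≡ 21² = 441 ≡ 6, 21^4 ≡ 6² = 36 ≡ 7, 21^8 ≡ 7² = 49 ≡ 20. Since 11 = 8 + 2 + 1, 21^11 ≡ 20·6·21: 20·6 = 120 ≡ 4, then 4·21 = 84 ≡ 26. So 21^11 ≡ 26 (mod 29).
Hence f⁻¹(21) = 26.

26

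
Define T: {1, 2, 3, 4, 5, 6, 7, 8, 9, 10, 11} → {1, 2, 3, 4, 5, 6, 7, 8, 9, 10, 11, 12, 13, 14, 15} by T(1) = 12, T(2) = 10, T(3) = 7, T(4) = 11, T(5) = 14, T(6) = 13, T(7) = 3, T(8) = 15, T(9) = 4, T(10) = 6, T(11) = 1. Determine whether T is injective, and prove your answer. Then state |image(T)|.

The values T(1), …, T(11) are 12, 10, 7, 11, 14, 13, 3, 15, 4, 6, 1 — all distinct.
So T(s) = T(t) only when s = t, and T is injective.
The image of T is {1, 3, 4, 6, 7, 10, 11, 12, 13, 14, 15}, which has 11 elements.

11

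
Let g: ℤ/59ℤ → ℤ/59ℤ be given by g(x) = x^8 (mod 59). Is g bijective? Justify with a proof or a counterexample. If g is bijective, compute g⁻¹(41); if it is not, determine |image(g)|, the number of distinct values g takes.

30

g(29): Repeated squaring mod 59: 29^1 ≡ 29, 29^2 ≡ 29² = 841 ≡ 15, 29^4 ≡ 15² = 225 ≡ 48, 29^8 ≡ 48² = 2304 ≡ 3. So 29^8 ≡ 3 (mod 59).
g(30): Repeated squaring mod 59: 30^1 ≡ 30, 30^2 ≡ 30² = 900 ≡ 15, 30^4 ≡ 15² = 225 ≡ 48, 30^8 ≡ 48² = 2304 ≡ 3. So 30^8 ≡ 3 (mod 59).
So g(29) = g(30) = 3 while 29 ≠ 30, so g is not injective, hence not bijective.
Since g is not bijective, we determine |image(g)|. Computing x^8 mod 59 for each x (by repeated squaring, reducing mod 59 at every step), the values g(0), g(1), …, g(58) are: 0, 1, 20, 12, 46, 45, 4, 29, 35, 26, 15, 22, 21, 25, 49, 9, 51, 57, 48, 41, 5, 53, 27, 16, 7, 19, 28, 17, 36, 3, 3, 36, 17, 28, 19, 7, 16, 27, 53, 5, 41, 48, 57, 51, 9, 49, 25, 21, 22, 15, 26, 35, 29, 4, 45, 46, 12, 20, 1.
The distinct values are {0, 1, 3, 4, 5, 7, 9, 12, 15, 16, 17, 19, 20, 21, 22, 25, 26, 27, 28, 29, 35, 36, 41, 45, 46, 48, 49, 51, 53, 57}; there are 30 of them.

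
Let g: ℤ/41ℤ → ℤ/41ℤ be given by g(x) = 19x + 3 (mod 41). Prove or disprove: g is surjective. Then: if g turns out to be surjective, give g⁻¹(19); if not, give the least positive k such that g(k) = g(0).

Since gcd(19, 41) = 1, 19 is invertible modulo 41. Euclid's algorithm: 41 = 2·19 + 3, 19 = 6·3 + 1; back-substituting gives 1 = 13·19 − 6·41, so 19⁻¹ ≡ 13 (mod 41).
For any y ∈ ℤ/41ℤ, x = 13(y − 3) mod 41 satisfies g(x) = 19·13(y − 3) + 3 ≡ y (since 19·13 ≡ 1 mod 41). So every y has a preimage.
Thus g is surjective.
Since g is surjective, we find g⁻¹(19): we need 19x ≡ 19 − 3 ≡ 16 (mod 41). Using 19⁻¹ = 13: x ≡ 13·16 = 208 = 5·41 + 3, so x = 3.
Check: g(3) = 19·3 + 3 = 60 = 1·41 + 19 ≡ 19 (mod 41).

3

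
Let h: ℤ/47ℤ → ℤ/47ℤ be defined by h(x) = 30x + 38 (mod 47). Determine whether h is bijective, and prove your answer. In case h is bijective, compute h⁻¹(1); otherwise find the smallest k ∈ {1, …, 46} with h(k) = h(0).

Recall: h is injective if h(a) = h(b) implies a = b.
If h(a) = h(b), then 30a ≡ 30b (mod 47). Because gcd(30, 47) = 1, we may cancel 30 to get a ≡ b (mod 47).
We now compute 30⁻¹ mod 47 explicitly. Euclid's algorithm: 47 = 1·30 + 17, 30 = 1·17 + 13, 17 = 1·13 + 4, 13 = 3·4 + 1; back-substituting gives 1 = 11·30 − 7·47, so 30⁻¹ ≡ 11 (mod 47).
For any y ∈ ℤ/47ℤ, x = 11(y − 38) mod 47 satisfies h(x) = 30·11(y − 38) + 38 ≡ y (since 30·11 ≡ 1 mod 47). So every y has a preimage.
So h is bijective.
Since h is bijective, we compute h⁻¹(1): solve 30x + 38 ≡ 1 (mod 47), i.e. 30x ≡ 10 (mod 47).
Multiplying by 30⁻¹ = 11 gives x ≡ 11·10 = 110 = 2·47 + 16 ≡ 16 (mod 47).
Check: h(16) = 30·16 + 38 = 518 = 11·47 + 1 ≡ 1 (mod 47).

16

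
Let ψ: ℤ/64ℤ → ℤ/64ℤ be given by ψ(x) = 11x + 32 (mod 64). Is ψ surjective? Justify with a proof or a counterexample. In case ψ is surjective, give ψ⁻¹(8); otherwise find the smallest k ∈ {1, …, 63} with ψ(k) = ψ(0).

56

Since gcd(11, 64) = 1, 11 is invertible modulo 64. Euclid's algorithm: 64 = 5·11 + 9, 11 = 1·9 + 2, 9 = 4·2 + 1; back-substituting gives 1 = 35·11 − 6·64, so 11⁻¹ ≡ 35 (mod 64).
For any y ∈ ℤ/64ℤ, x = 35(y − 32) mod 64 satisfies ψ(x) = 11·35(y − 32) + 32 ≡ y (since 11·35 ≡ 1 mod 64). So every y has a preimage.
Hence ψ is surjective.
Since ψ is surjective, we find ψ⁻¹(8): we need 11x ≡ 8 − 32 ≡ 40 (mod 64). Using 11⁻¹ = 35: x ≡ 35·40 = 1400 = 21·64 + 56, so x = 56.
Check: ψ(56) = 11·56 + 32 = 648 = 10·64 + 8 ≡ 8 (mod 64).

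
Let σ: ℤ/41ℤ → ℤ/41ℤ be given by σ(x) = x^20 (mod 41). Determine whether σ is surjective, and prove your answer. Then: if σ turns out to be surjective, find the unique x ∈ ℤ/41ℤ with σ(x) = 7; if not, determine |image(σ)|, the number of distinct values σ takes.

σ(1) = 1^20 = 1.
σ(2): Repeated squaring mod 41: 2^1 ≡ 2, 2^2 ≡ 2² = 4, 2^4 ≡ 4² = 16, 2^8 ≡ 16² = 256 ≡ 10, 2^16 ≡ 10² = 100 ≡ 18. Since 20 = 16 + 4, 2^20 ≡ 18·16: 18·16 = 288 ≡ 1. So 2^20 ≡ 1 (mod 41).
So σ(1) = σ(2) = 1 while 1 ≠ 2, therefore σ is not injective.
A non-injective map from the 41-element set ℤ/41ℤ to itself takes at most 40 distinct values, so it cannot be surjective. Therefore σ is not surjective.
Since σ is not surjective, we determine |image(σ)|. Computing x^20 mod 41 for each x (by repeated squaring, reducing mod 41 at every step), the values σ(0), σ(1), …, σ(40) are: 0, 1, 1, 40, 1, 1, 40, 40, 1, 1, 1, 40, 40, 40, 40, 40, 1, 40, 1, 40, 1, 1, 40, 1, 40, 1, 40, 40, 40, 40, 40, 1, 1, 1, 40, 40, 1, 1, 40, 1, 1.
The distinct values are {0, 1, 40}; there are 3 of them.

3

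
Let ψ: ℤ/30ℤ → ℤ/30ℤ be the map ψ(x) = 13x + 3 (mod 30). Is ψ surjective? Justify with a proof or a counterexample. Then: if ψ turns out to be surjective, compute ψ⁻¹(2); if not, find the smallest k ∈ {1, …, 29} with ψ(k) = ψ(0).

Since gcd(13, 30) = 1, 13 is invertible modulo 30. Euclid's algorithm: 30 = 2·13 + 4, 13 = 3·4 + 1; back-substituting gives 1 = 7·13 − 3·30, so 13⁻¹ ≡ 7 (mod 30).
Then y ↦ 7(y − 3) is a two-sided inverse to ψ, so every y ∈ ℤ/30ℤ has a preimage.
So ψ is surjective.
Since ψ is surjective, we compute ψ⁻¹(2): solve 13x + 3 ≡ 2 (mod 30), i.e. 13x ≡ 29 (mod 30).
Multiplying by 13⁻¹ = 7 gives x ≡ 7·29 = 203 = 6·30 + 23 ≡ 23 (mod 30).
Check: ψ(23) = 13·23 + 3 = 302 = 10·30 + 2 ≡ 2 (mod 30).

23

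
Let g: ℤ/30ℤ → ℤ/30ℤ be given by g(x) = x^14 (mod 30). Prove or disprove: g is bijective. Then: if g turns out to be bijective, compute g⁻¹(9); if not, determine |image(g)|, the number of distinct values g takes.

g(2): Repeated squaring mod 30: 2^1 ≡ 2, 2^2 ≡ 2² = 4, 2^4 ≡ 4² = 16, 2^8 ≡ 16² = 256 ≡ 16. Since 14 = 8 + 4 + 2, 2^14 ≡ 16·16·4: 16·16 = 256 ≡ 16, then 16·4 = 64 ≡ 4. So 2^14 ≡ 4 (mod 30).
g(8): Repeated squaring mod 30: 8^1 ≡ 8, 8^2 ≡ 8² = 64 ≡ 4, 8^4 ≡ 4² = 16, 8^8 ≡ 16² = 256 ≡ 16. Since 14 = 8 + 4 + 2, 8^14 ≡ 16·16·4: 16·16 = 256 ≡ 16, then 16·4 = 64 ≡ 4. So 8^14 ≡ 4 (mod 30).
So g(2) = g(8) = 4 while 2 ≠ 8, hence g is not injective, hence not bijective.
Since g is not bijective, we determine |image(g)|. Computing x^14 mod 30 for each x (by repeated squaring, reducing mod 30 at every step), the values g(0), g(1), …, g(29) are: 0, 1, 4, 9, 16, 25, 6, 19, 4, 21, 10, 1, 24, 19, 16, 15, 16, 19, 24, 1, 10, 21, 4, 19, 6, 25, 16, 9, 4, 1.
The distinct values are {0, 1, 4, 6, 9, 10, 15, 16, 19, 21, 24, 25}; there are 12 of them.

12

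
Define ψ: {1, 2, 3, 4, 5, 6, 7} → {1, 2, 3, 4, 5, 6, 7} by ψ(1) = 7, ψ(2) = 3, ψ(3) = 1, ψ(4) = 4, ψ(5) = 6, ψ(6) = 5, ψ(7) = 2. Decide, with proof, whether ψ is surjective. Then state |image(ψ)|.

7

Every element of the codomain has a preimage: 1 = ψ(3), 2 = ψ(7), 3 = ψ(2), 4 = ψ(4), 5 = ψ(6), 6 = ψ(5), 7 = ψ(1).
Hence ψ is surjective.
The image of ψ is {1, 2, 3, 4, 5, 6, 7}, which has 7 elements.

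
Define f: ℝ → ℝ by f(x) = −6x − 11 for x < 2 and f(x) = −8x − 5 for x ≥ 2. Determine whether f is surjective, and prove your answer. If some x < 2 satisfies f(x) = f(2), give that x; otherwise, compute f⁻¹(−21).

5/3

Both pieces are strictly decreasing (slopes −6 and −8), so each is injective on its own interval.
The left piece maps (−∞, 2) onto (−23, ∞); the right piece maps [2, ∞) onto (−∞, −21].
The union (−23, ∞) ∪ (−∞, −21] covers ℝ, so f is surjective.
For the follow-up: the images overlap, so an x < 2 with f(x) = f(2) exists. f(2) = −21; solving −6x − 11 = −21 for x < 2 gives x = (−21 + 11)/(−6) = 5/3.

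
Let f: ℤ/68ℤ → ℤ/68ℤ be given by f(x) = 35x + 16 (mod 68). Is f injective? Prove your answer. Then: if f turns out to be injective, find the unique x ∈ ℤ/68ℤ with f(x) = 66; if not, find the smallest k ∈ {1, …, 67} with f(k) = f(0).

50

Recall that f is injective if f(u) = f(v) implies u = v.
If f(u) = f(v), then 35u ≡ 35v (mod 68). Because gcd(35, 68) = 1, we may cancel 35 to get u ≡ v (mod 68).
Thus f is injective.
We now compute 35⁻¹ mod 68 explicitly. Euclid's algorithm: 68 = 1·35 + 33, 35 = 1·33 + 2, 33 = 16·2 + 1; back-substituting gives 1 = 35·35 − 18·68, so 35⁻¹ ≡ 35 (mod 68).
Since f is injective, we compute f⁻¹(66): solve 35x + 16 ≡ 66 (mod 68), i.e. 35x ≡ 50 (mod 68).
Multiplying by 35⁻¹ = 35 gives x ≡ 35·50 = 1750 = 25·68 + 50 ≡ 50 (mod 68).
Check: f(50) = 35·50 + 16 = 1766 = 25·68 + 66 ≡ 66 (mod 68).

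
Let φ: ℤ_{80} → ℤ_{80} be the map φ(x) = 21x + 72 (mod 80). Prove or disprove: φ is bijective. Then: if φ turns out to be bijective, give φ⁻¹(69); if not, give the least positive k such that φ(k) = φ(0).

57

Suppose φ(s) = φ(t) in ℤ_{80}. Then 21s + 72 ≡ 21t + 72 (mod 80), so 21(s − t) ≡ 0 (mod 80).
Since gcd(21, 80) = 1, 21 is invertible modulo 80, hence s − t ≡ 0 (mod 80), i.e. s = t.
We now compute 21⁻¹ mod 80 explicitly. Euclid's algorithm: 80 = 3·21 + 17, 21 = 1·17 + 4, 17 = 4·4 + 1; back-substituting gives 1 = 61·21 − 16·80, so 21⁻¹ ≡ 61 (mod 80).
For any y ∈ ℤ_{80}, x = 61(y − 72) mod 80 satisfies φ(x) = 21·61(y − 72) + 72 ≡ y (since 21·61 ≡ 1 mod 80). So every y has a preimage.
Thus φ is bijective.
Since φ is bijective, we compute φ⁻¹(69): solve 21x + 72 ≡ 69 (mod 80), i.e. 21x ≡ 77 (mod 80).
Multiplying by 21⁻¹ = 61 gives x ≡ 61·77 = 4697 = 58·80 + 57 ≡ 57 (mod 80).
Check: φ(57) = 21·57 + 72 = 1269 = 15·80 + 69 ≡ 69 (mod 80).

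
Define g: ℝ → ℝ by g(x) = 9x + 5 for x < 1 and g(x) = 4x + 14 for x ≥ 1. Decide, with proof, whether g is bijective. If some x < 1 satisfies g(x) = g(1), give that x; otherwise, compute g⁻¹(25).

11/4

Both pieces are strictly increasing (slopes 9 and 4), so each is injective on its own interval.
The left piece maps (−∞, 1) onto (−∞, 14); the right piece maps [1, ∞) onto [18, ∞).
The images leave a gap (14 has no preimage), so g is not surjective, hence not bijective.
Because the two images are disjoint, no x < 1 has g(x) = g(1), so we compute g⁻¹(25): 25 lies in [18, ∞), so solve 4x + 14 = 25: x = (25 − 14)/4 = 11/4.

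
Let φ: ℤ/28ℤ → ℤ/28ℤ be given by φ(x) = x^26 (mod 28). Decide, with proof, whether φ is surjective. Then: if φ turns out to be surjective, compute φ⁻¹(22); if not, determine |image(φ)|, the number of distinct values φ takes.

8

φ(6): Repeated squaring mod 28: 6^1 ≡ 6, 6^2 ≡ 6² = 36 ≡ 8, 6^4 ≡ 8² = 64 ≡ 8, 6^8 ≡ 8² = 64 ≡ 8, 6^16 ≡ 8² = 64 ≡ 8. Since 26 = 16 + 8 + 2, 6^26 ≡ 8·8·8: 8·8 = 64 ≡ 8, then 8·8 = 64 ≡ 8. So 6^26 ≡ 8 (mod 28).
φ(8): Repeated squaring mod 28: 8^1 ≡ 8, 8^2 ≡ 8² = 64 ≡ 8, 8^4 ≡ 8² = 64 ≡ 8, 8^8 ≡ 8² = 64 ≡ 8, 8^16 ≡ 8² = 64 ≡ 8. Since 26 = 16 + 8 + 2, 8^26 ≡ 8·8·8: 8·8 = 64 ≡ 8, then 8·8 = 64 ≡ 8. So 8^26 ≡ 8 (mod 28).
So φ(6) = φ(8) = 8 while 6 ≠ 8, so φ is not injective.
A non-injective map from the 28-element set ℤ/28ℤ to itself takes at most 27 distinct values, so it cannot be surjective. So φ is not surjective.
Since φ is not surjective, we determine |image(φ)|. Computing x^26 mod 28 for each x (by repeated squaring, reducing mod 28 at every step), the values φ(0), φ(1), …, φ(27) are: 0, 1, 4, 9, 16, 25, 8, 21, 8, 25, 16, 9, 4, 1, 0, 1, 4, 9, 16, 25, 8, 21, 8, 25, 16, 9, 4, 1.
The distinct values are {0, 1, 4, 8, 9, 16, 21, 25}; there are 8 of them.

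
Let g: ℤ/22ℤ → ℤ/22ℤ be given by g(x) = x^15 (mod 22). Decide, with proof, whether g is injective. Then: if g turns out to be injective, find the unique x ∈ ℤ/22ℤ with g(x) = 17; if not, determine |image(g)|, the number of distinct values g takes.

g(1) = 1^15 = 1.
g(3): Repeated squaring mod 22: 3^1 ≡ 3, 3^2 ≡ 3² = 9, 3^4 ≡ 9² = 81 ≡ 15, 3^8 ≡ 15² = 225 ≡ 5. Since 15 = 8 + 4 + 2 + 1, 3^15 ≡ 5·15·9·3: 5·15 = 75 ≡ 9, then 9·9 = 81 ≡ 15, then 15·3 = 45 ≡ 1. So 3^15 ≡ 1 (mod 22).
So g(1) = g(3) = 1 while 1 ≠ 3, therefore g is not injective.
Since g is not injective, we determine |image(g)|. Computing x^15 mod 22 for each x (by repeated squaring, reducing mod 22 at every step), the values g(0), g(1), …, g(21) are: 0, 1, 10, 1, 12, 1, 10, 21, 10, 1, 10, 11, 12, 21, 12, 1, 12, 21, 10, 21, 12, 21.
The distinct values are {0, 1, 10, 11, 12, 21}; there are 6 of them.

6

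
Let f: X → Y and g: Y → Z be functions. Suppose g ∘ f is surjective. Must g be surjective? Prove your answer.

Let c ∈ Z. Since g ∘ f is surjective, some a ∈ X has g(f(a)) = c. Then b = f(a) ∈ Y satisfies g(b) = c. So g is surjective.

surjective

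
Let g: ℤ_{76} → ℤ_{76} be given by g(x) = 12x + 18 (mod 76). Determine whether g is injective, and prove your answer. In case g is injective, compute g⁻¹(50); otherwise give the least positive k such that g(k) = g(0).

19

We have gcd(12, 76) = 4 > 1. Taking x_1 = 0 and x_2 = 19: g(0) = 18 and g(19) = 12·19 + 18 = 246 ≡ 18 (mod 76).
So g(0) = g(19) while 0 ≠ 19, hence g is not injective.
Since g is not injective, we find the least positive k with g(k) = g(0): this means 12k ≡ 0 (mod 76), i.e. 76 ∣ 12k. Since gcd(12, 76) = 4, dividing through by 4 this holds exactly when 19 ∣ 3k, and as gcd(3, 19) = 1, exactly when 19 ∣ k.
The smallest positive such k is 19.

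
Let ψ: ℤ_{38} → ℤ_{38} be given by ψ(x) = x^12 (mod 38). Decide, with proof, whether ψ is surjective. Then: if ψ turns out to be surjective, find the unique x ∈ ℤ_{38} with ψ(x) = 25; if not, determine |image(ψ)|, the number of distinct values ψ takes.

8

ψ(3): Repeated squaring mod 38: 3^1 ≡ 3, 3^2 ≡ 3² = 9, 3^4 ≡ 9² = 81 ≡ 5, 3^8 ≡ 5² = 25. Since 12 = 8 + 4, 3^12 ≡ 25·5: 25·5 = 125 ≡ 11. So 3^12 ≡ 11 (mod 38).
ψ(5): Repeated squaring mod 38: 5^1 ≡ 5, 5^2 ≡ 5² = 25, 5^4 ≡ 25² = 625 ≡ 17, 5^8 ≡ 17² = 289 ≡ 23. Since 12 = 8 + 4, 5^12 ≡ 23·17: 23·17 = 391 ≡ 11. So 5^12 ≡ 11 (mod 38).
So ψ(3) = ψ(5) = 11 while 3 ≠ 5, hence ψ is not injective.
A non-injective map from the 38-element set ℤ_{38} to itself takes at most 37 distinct values, so it cannot be surjective. So ψ is not surjective.
Since ψ is not surjective, we determine |image(ψ)|. Computing x^12 mod 38 for each x (by repeated squaring, reducing mod 38 at every step), the values ψ(0), ψ(1), …, ψ(37) are: 0, 1, 30, 11, 26, 11, 26, 1, 20, 7, 26, 1, 20, 7, 30, 7, 30, 11, 20, 19, 20, 11, 30, 7, 30, 7, 20, 1, 26, 7, 20, 1, 26, 11, 26, 11, 30, 1.
The distinct values are {0, 1, 7, 11, 19, 20, 26, 30}; there are 8 of them.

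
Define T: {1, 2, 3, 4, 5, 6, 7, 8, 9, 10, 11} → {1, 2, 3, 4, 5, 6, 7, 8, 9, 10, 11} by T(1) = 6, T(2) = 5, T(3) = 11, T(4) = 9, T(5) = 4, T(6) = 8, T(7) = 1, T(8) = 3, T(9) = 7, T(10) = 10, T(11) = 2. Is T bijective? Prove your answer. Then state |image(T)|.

11

The values 6, 5, 11, 9, 4, 8, 1, 3, 7, 10, 2 are a permutation of {1, 2, 3, 4, 5, 6, 7, 8, 9, 10, 11}: each element appears exactly once.
So T is injective and surjective, hence bijective.
The image of T is {1, 2, 3, 4, 5, 6, 7, 8, 9, 10, 11}, which has 11 elements.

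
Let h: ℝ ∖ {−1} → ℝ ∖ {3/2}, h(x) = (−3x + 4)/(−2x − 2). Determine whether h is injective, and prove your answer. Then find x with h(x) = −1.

2/5

Suppose h(u) = h(v). Cross-multiplying: (−3u + 4)(−2v − 2) = (−3v + 4)(−2u − 2).
Expanding both sides and cancelling the symmetric terms leaves 14·(u − v) = 0. Since 14 ≠ 0, u = v. Thus h is injective.
Solving h(x) = −1: cross-multiplying gives −3x + 4 = −1(−2x − 2), which rearranges to −5x = −2, so x = 2/5.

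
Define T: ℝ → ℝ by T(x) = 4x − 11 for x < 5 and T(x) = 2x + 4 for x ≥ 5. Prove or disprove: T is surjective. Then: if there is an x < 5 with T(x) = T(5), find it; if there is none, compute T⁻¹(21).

17/2

Both pieces are strictly increasing (slopes 4 and 2), so each is injective on its own interval.
The left piece maps (−∞, 5) onto (−∞, 9); the right piece maps [5, ∞) onto [14, ∞).
The union (−∞, 9) ∪ [14, ∞) omits the interval between 9 and 14; in particular 9 has no preimage. So T is not surjective.
Because the two images are disjoint, no x < 5 has T(x) = T(5), so we compute T⁻¹(21): 21 lies in [14, ∞), so solve 2x + 4 = 21: x = (21 − 4)/2 = 17/2.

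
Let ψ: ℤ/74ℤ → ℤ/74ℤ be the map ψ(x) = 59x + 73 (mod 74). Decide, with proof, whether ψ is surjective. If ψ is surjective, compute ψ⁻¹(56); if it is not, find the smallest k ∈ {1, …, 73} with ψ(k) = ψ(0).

11

Since gcd(59, 74) = 1, 59 is invertible modulo 74. Euclid's algorithm: 74 = 1·59 + 15, 59 = 3·15 + 14, 15 = 1·14 + 1; back-substituting gives 1 = 69·59 − 55·74, so 59⁻¹ ≡ 69 (mod 74).
Then y ↦ 69(y − 73) is a two-sided inverse to ψ, so every y ∈ ℤ/74ℤ has a preimage.
Hence ψ is surjective.
Since ψ is surjective, we find ψ⁻¹(56): we need 59x ≡ 56 − 73 ≡ 57 (mod 74). Using 59⁻¹ = 69: x ≡ 69·57 = 3933 = 53·74 + 11, so x = 11.
Check: ψ(11) = 59·11 + 73 = 722 = 9·74 + 56 ≡ 56 (mod 74).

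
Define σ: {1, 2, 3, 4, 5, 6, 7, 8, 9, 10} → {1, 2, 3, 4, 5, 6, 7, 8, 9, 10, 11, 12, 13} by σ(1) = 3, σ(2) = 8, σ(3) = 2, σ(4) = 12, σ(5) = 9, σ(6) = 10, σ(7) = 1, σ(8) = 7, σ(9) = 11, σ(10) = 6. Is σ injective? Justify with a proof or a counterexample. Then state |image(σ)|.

10

The values σ(1), …, σ(10) are 3, 8, 2, 12, 9, 10, 1, 7, 11, 6 — all distinct.
So σ(x_1) = σ(x_2) only when x_1 = x_2, and σ is injective.
The image of σ is {1, 2, 3, 6, 7, 8, 9, 10, 11, 12}, which has 10 elements.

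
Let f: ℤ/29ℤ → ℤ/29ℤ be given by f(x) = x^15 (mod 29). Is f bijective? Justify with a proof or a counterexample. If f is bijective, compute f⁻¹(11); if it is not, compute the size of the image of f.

18

Since 29 is prime, the nonzero elements of ℤ/29ℤ form a cyclic group of order 28.
As gcd(15, 28) = 1, raising to the 15th power is a bijection on this group: if a^15 ≡ b^15 then (ab^{−1})^15 = 1, and the only element of order dividing gcd(15, 28) = 1 is 1, so a = b.
With f(0) = 0 this makes f injective on all of ℤ/29ℤ, hence bijective (finite equal-size domain and codomain). In particular f is bijective.
Since f is bijective, we find the preimage of 11. The inverse of x ↦ x^15 on (ℤ/29ℤ)^× is x ↦ x^15, because 15·15 = 225 = 8·28 + 1 ≡ 1 (mod 28) and x^{28} = 1 for x ≠ 0 (Fermat). So f⁻¹(11) = 11^15 mod 29.
Repeated squaring mod 29: 11^1 ≡ 11, 11^2 ≡ 11² = 121 ≡ 5, 11^4 ≡ 5² = 25, 11^8 ≡ 25² = 625 ≡ 16. Since 15 = 8 + 4 + 2 + 1, 11^15 ≡ 16·25·5·11: 16·25 = 400 ≡ 23, then 23·5 = 115 ≡ 28, then 28·11 = 308 ≡ 18. So 11^15 ≡ 18 (mod 29).
Hence f⁻¹(11) = 18.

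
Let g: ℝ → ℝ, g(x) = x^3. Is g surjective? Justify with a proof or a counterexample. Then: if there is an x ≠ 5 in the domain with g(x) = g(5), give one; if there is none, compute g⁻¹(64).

For any y ∈ ℝ, x = y^{1/3} ∈ ℝ gives g(x) = y, so g is surjective.
Since x ↦ x^3 is strictly increasing on ℝ, it is injective there, so no x ≠ 5 in the domain has g(x) = g(5). We therefore compute g⁻¹(64) = 64^{1/3} = 4 (indeed 4^3 = 64).

4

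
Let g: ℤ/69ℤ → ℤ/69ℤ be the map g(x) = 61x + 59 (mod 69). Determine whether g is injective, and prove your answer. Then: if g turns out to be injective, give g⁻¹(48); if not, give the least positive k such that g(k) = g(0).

Recall that g is injective if g(x_1) = g(x_2) implies x_1 = x_2.
Suppose g(x_1) = g(x_2) in ℤ/69ℤ. Then 61x_1 + 59 ≡ 61x_2 + 59 (mod 69), thus 61(x_1 − x_2) ≡ 0 (mod 69).
Since gcd(61, 69) = 1, 61 is invertible modulo 69, therefore x_1 − x_2 ≡ 0 (mod 69), i.e. x_1 = x_2.
Hence g is injective.
We now compute 61⁻¹ mod 69 explicitly. Euclid's algorithm: 69 = 1·61 + 8, 61 = 7·8 + 5, 8 = 1·5 + 3, 5 = 1·3 + 2, 3 = 1·2 + 1; back-substituting gives 1 = 43·61 − 38·69, so 61⁻¹ ≡ 43 (mod 69).
Since g is injective, we find g⁻¹(48): we need 61x ≡ 48 − 59 ≡ 58 (mod 69). Using 61⁻¹ = 43: x ≡ 43·58 = 2494 = 36·69 + 10, so x = 10.
Check: g(10) = 61·10 + 59 = 669 = 9·69 + 48 ≡ 48 (mod 69).

10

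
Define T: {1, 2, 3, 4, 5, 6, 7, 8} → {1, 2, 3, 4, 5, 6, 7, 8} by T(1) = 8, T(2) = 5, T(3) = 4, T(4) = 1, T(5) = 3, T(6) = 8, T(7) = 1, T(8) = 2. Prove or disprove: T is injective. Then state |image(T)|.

6

T(1) = 8 = T(6) with 1 ≠ 6, so T is not injective.
The image of T is {1, 2, 3, 4, 5, 8}, which has 6 elements.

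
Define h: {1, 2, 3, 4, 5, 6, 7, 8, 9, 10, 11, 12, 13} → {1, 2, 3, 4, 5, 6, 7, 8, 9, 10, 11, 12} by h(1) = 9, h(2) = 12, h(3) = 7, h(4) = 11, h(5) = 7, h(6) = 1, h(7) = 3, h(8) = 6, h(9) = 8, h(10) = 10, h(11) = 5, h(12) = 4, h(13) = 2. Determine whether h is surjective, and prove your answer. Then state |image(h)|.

12

Every element of the codomain has a preimage: 1 = h(6), 2 = h(13), 3 = h(7), 4 = h(12), 5 = h(11), 6 = h(8), 7 = h(3), 8 = h(9), 9 = h(1), 10 = h(10), 11 = h(4), 12 = h(2).
Thus h is surjective.
The image of h is {1, 2, 3, 4, 5, 6, 7, 8, 9, 10, 11, 12}, which has 12 elements.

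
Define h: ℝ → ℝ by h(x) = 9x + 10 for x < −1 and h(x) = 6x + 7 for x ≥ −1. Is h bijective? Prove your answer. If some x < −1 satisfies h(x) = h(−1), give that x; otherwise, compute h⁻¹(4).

Both pieces are strictly increasing (slopes 9 and 6), so each is injective on its own interval.
The left piece maps (−∞, −1) onto (−∞, 1); the right piece maps [−1, ∞) onto [1, ∞).
Since 1 = 1, the images partition ℝ: h is injective and surjective, hence bijective.
Because the two images are disjoint, no x < −1 has h(x) = h(−1), so we compute h⁻¹(4): 4 lies in [1, ∞), so solve 6x + 7 = 4: x = (4 − 7)/6 = −1/2.

-1/2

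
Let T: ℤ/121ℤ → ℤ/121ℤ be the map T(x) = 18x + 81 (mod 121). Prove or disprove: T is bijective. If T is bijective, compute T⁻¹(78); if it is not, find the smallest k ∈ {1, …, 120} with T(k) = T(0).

20

By definition, T is injective when T(u) = T(v) forces u = v.
If T(u) = T(v), then 18u ≡ 18v (mod 121). Because gcd(18, 121) = 1, we may cancel 18 to get u ≡ v (mod 121).
We now compute 18⁻¹ mod 121 explicitly. Euclid's algorithm: 121 = 6·18 + 13, 18 = 1·13 + 5, 13 = 2·5 + 3, 5 = 1·3 + 2, 3 = 1·2 + 1; back-substituting gives 1 = 74·18 − 11·121, so 18⁻¹ ≡ 74 (mod 121).
Then y ↦ 74(y − 81) is a two-sided inverse to T, so every y ∈ ℤ/121ℤ has a preimage.
So T is bijective.
Since T is bijective, we compute T⁻¹(78): solve 18x + 81 ≡ 78 (mod 121), i.e. 18x ≡ 118 (mod 121).
Multiplying by 18⁻¹ = 74 gives x ≡ 74·118 = 8732 = 72·121 + 20 ≡ 20 (mod 121).
Check: T(20) = 18·20 + 81 = 441 = 3·121 + 78 ≡ 78 (mod 121).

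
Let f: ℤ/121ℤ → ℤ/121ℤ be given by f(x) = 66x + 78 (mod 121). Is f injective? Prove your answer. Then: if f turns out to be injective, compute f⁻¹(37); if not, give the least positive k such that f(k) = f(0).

We have gcd(66, 121) = 11 > 1. Taking s = 0 and t = 11: f(0) = 78 and f(11) = 66·11 + 78 = 804 ≡ 78 (mod 121).
So f(0) = f(11) while 0 ≠ 11, therefore f is not injective.
Since f is not injective, we find the least positive k with f(k) = f(0): this means 66k ≡ 0 (mod 121), i.e. 121 ∣ 66k. Since gcd(66, 121) = 11, dividing through by 11 this holds exactly when 11 ∣ 6k, and as gcd(6, 11) = 1, exactly when 11 ∣ k.
The smallest positive such k is 11.

11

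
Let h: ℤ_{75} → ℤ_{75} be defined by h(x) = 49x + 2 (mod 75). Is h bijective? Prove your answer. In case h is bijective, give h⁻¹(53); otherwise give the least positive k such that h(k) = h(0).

24

Suppose h(s) = h(t) in ℤ_{75}. Then 49s + 2 ≡ 49t + 2 (mod 75), so 49(s − t) ≡ 0 (mod 75).
Since gcd(49, 75) = 1, 49 is invertible modulo 75, hence s − t ≡ 0 (mod 75), i.e. s = t.
We now compute 49⁻¹ mod 75 explicitly. Euclid's algorithm: 75 = 1·49 + 26, 49 = 1·26 + 23, 26 = 1·23 + 3, 23 = 7·3 + 2, 3 = 1·2 + 1; back-substituting gives 1 = 49·49 − 32·75, so 49⁻¹ ≡ 49 (mod 75).
For any y ∈ ℤ_{75}, x = 49(y − 2) mod 75 satisfies h(x) = 49·49(y − 2) + 2 ≡ y (since 49·49 ≡ 1 mod 75). So every y has a preimage.
So h is bijective.
Since h is bijective, we compute h⁻¹(53): solve 49x + 2 ≡ 53 (mod 75), i.e. 49x ≡ 51 (mod 75).
Multiplying by 49⁻¹ = 49 gives x ≡ 49·51 = 2499 = 33·75 + 24 ≡ 24 (mod 75).
Check: h(24) = 49·24 + 2 = 1178 = 15·75 + 53 ≡ 53 (mod 75).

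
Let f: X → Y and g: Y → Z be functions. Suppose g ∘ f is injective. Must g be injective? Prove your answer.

No. Take X = {0}, Y = {0, 1, 2}, Z = {0, 1, 2}, f(a) = a for each a ∈ X, and g(b) = 1 if b ∈ {1, 2} else g(b) = b.
Then g ∘ f = f is injective (X ⊂ Y and f is the inclusion), but g(1) = g(2) = 1 with 1 ≠ 2, so g is not injective.

not injective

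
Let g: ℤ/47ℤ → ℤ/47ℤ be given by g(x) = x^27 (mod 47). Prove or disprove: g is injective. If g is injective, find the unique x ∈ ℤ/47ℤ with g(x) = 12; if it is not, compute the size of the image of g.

Since 47 is prime, the nonzero elements of ℤ/47ℤ form a cyclic group of order 46.
As gcd(27, 46) = 1, raising to the 27th power is a bijection on this group: if x_1^27 ≡ x_2^27 then (x_1x_2^{−1})^27 = 1, and the only element of order dividing gcd(27, 46) = 1 is 1, so x_1 = x_2.
With g(0) = 0 this makes g injective on all of ℤ/47ℤ, hence bijective (finite equal-size domain and codomain). In particular g is injective.
Since g is injective, we find the preimage of 12. The inverse of x ↦ x^27 on (ℤ/47ℤ)^× is x ↦ x^29, because 27·29 = 783 = 17·46 + 1 ≡ 1 (mod 46) and x^{46} = 1 for x ≠ 0 (Fermat). So g⁻¹(12) = 12^29 mod 47.
Repeated squaring mod 47: 12^1 ≡ 12, 12^2 ≡ 12² = 144 ≡ 3, 12^4 ≡ 3² = 9, 12^8 ≡ 9² = 81 ≡ 34, 12^16 ≡ 34² = 1156 ≡ 28. Since 29 = 16 + 8 + 4 + 1, 12^29 ≡ 28·34·9·12: 28·34 = 952 ≡ 12, then 12·9 = 108 ≡ 14, then 14·12 = 168 ≡ 27. So 12^29 ≡ 27 (mod 47).
Hence g⁻¹(12) = 27.

27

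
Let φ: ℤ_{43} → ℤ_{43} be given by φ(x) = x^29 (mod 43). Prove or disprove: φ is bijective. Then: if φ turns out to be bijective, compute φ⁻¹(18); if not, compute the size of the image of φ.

Since 43 is prime, the nonzero elements of ℤ_{43} form a cyclic group of order 42.
As gcd(29, 42) = 1, raising to the 29th power is a bijection on this group: if s^29 ≡ t^29 then (st^{−1})^29 = 1, and the only element of order dividing gcd(29, 42) = 1 is 1, so s = t.
With φ(0) = 0 this makes φ injective on all of ℤ_{43}, hence bijective (finite equal-size domain and codomain). In particular φ is bijective.
Since φ is bijective, we find the preimage of 18. The inverse of x ↦ x^29 on (ℤ_{43})^× is x ↦ x^29, because 29·29 = 841 = 20·42 + 1 ≡ 1 (mod 42) and x^{42} = 1 for x ≠ 0 (Fermat). So φ⁻¹(18) = 18^29 mod 43.
Repeated squaring mod 43: 18^1 ≡ 18, 18^2 ≡ 18² = 324 ≡ 23, 18^4 ≡ 23² = 529 ≡ 13, 18^8 ≡ 13² = 169 ≡ 40, 18^16 ≡ 40² = 1600 ≡ 9. Since 29 = 16 + 8 + 4 + 1, 18^29 ≡ 9·40·13·18: 9·40 = 360 ≡ 16, then 16·13 = 208 ≡ 36, then 36·18 = 648 ≡ 3. So 18^29 ≡ 3 (mod 43).
Hence φ⁻¹(18) = 3.

3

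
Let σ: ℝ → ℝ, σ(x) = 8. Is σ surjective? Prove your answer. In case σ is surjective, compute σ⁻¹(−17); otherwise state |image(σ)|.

σ(x) = 8 for all x, so 9 has no preimage and σ is not surjective.
Since σ is not surjective, we state |image(σ)|: the image of σ is {8}, which has 1 element.

1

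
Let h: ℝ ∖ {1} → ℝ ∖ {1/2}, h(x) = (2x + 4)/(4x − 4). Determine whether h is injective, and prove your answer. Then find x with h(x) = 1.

Suppose h(s) = h(t). Cross-multiplying: (2s + 4)(4t − 4) = (2t + 4)(4s − 4).
Expanding both sides and cancelling the symmetric terms leaves −24·(s − t) = 0. Since −24 ≠ 0, s = t. Hence h is injective.
Solving h(x) = 1: cross-multiplying gives 2x + 4 = 1(4x − 4), which rearranges to −2x = −8, so x = 4.

4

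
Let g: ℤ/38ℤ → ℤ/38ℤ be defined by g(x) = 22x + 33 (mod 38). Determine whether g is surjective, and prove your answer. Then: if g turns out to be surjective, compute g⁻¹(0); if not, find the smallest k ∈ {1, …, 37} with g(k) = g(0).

19

By definition, g is surjective if every y in the codomain equals g(x) for some x in the domain.
Since gcd(22, 38) = 2, we have 22x ≡ 0 (mod 2) for all x, so g(x) ≡ 1 (mod 2).
But 0 ≢ 1 (mod 2), so 0 ∈ ℤ/38ℤ has no preimage. Therefore g is not surjective.
Since g is not surjective, we find the least positive k with g(k) = g(0): this means 22k ≡ 0 (mod 38), i.e. 38 ∣ 22k. Since gcd(22, 38) = 2, dividing through by 2 this holds exactly when 19 ∣ 11k, and as gcd(11, 19) = 1, exactly when 19 ∣ k.
The smallest positive such k is 19.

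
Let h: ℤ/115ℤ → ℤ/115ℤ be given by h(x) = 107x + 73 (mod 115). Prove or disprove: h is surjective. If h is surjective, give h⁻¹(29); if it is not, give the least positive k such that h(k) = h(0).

63

Since gcd(107, 115) = 1, 107 is invertible modulo 115. Euclid's algorithm: 115 = 1·107 + 8, 107 = 13·8 + 3, 8 = 2·3 + 2, 3 = 1·2 + 1; back-substituting gives 1 = 43·107 − 40·115, so 107⁻¹ ≡ 43 (mod 115).
For any y ∈ ℤ/115ℤ, x = 43(y − 73) mod 115 satisfies h(x) = 107·43(y − 73) + 73 ≡ y (since 107·43 ≡ 1 mod 115). So every y has a preimage.
So h is surjective.
Since h is surjective, we compute h⁻¹(29): solve 107x + 73 ≡ 29 (mod 115), i.e. 107x ≡ 71 (mod 115).
Multiplying by 107⁻¹ = 43 gives x ≡ 43·71 = 3053 = 26·115 + 63 ≡ 63 (mod 115).
Check: h(63) = 107·63 + 73 = 6814 = 59·115 + 29 ≡ 29 (mod 115).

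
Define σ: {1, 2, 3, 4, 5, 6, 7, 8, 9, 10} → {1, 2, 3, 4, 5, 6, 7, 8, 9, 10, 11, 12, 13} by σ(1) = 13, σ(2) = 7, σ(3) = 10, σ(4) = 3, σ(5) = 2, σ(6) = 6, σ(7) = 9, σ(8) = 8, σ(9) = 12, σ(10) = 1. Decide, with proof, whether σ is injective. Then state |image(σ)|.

The values σ(1), …, σ(10) are 13, 7, 10, 3, 2, 6, 9, 8, 12, 1 — all distinct.
So σ(x_1) = σ(x_2) only when x_1 = x_2, and σ is injective.
The image of σ is {1, 2, 3, 6, 7, 8, 9, 10, 12, 13}, which has 10 elements.

10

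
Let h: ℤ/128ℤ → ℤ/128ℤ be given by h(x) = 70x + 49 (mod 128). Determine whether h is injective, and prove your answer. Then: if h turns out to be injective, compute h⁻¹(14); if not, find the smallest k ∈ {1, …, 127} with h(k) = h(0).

We have gcd(70, 128) = 2 > 1. Taking x_1 = 0 and x_2 = 64: h(0) = 49 and h(64) = 70·64 + 49 = 4529 ≡ 49 (mod 128).
So h(0) = h(64) while 0 ≠ 64, thus h is not injective.
Since h is not injective, we find the least positive k with h(k) = h(0): this means 70k ≡ 0 (mod 128), i.e. 128 ∣ 70k. Since gcd(70, 128) = 2, dividing through by 2 this holds exactly when 64 ∣ 35k, and as gcd(35, 64) = 1, exactly when 64 ∣ k.
The smallest positive such k is 64.

64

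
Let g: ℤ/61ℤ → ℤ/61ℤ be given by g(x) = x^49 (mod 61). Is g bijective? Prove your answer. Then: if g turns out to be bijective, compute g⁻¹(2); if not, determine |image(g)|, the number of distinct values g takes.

Since 61 is prime, the nonzero elements of ℤ/61ℤ form a cyclic group of order 60.
As gcd(49, 60) = 1, raising to the 49th power is a bijection on this group: if x_1^49 ≡ x_2^49 then (x_1x_2^{−1})^49 = 1, and the only element of order dividing gcd(49, 60) = 1 is 1, so x_1 = x_2.
With g(0) = 0 this makes g injective on all of ℤ/61ℤ, hence bijective (finite equal-size domain and codomain). In particular g is bijective.
Since g is bijective, we find the preimage of 2. The inverse of x ↦ x^49 on (ℤ/61ℤ)^× is x ↦ x^49, because 49·49 = 2401 = 40·60 + 1 ≡ 1 (mod 60) and x^{60} = 1 for x ≠ 0 (Fermat). So g⁻¹(2) = 2^49 mod 61.
Repeated squaring mod 61: 2^1 ≡ 2, 2^2 ≡ 2² = 4, 2^4 ≡ 4² = 16, 2^8 ≡ 16² = 256 ≡ 12, 2^16 ≡ 12² = 144 ≡ 22, 2^32 ≡ 22² = 484 ≡ 57. Since 49 = 32 + 16 + 1, 2^49 ≡ 57·22·2: 57·22 = 1254 ≡ 34, then 34·2 = 68 ≡ 7. So 2^49 ≡ 7 (mod 61).
Hence g⁻¹(2) = 7.

7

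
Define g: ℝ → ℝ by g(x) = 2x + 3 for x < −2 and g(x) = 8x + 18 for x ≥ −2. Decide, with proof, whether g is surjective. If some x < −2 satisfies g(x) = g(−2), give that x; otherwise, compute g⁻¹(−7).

-5

Both pieces are strictly increasing (slopes 2 and 8), so each is injective on its own interval.
The left piece maps (−∞, −2) onto (−∞, −1); the right piece maps [−2, ∞) onto [2, ∞).
The union (−∞, −1) ∪ [2, ∞) omits the interval between −1 and 2; in particular −1 has no preimage. So g is not surjective.
Because the two images are disjoint, no x < −2 has g(x) = g(−2), so we compute g⁻¹(−7): −7 lies in (−∞, −1), so solve 2x + 3 = −7: x = (−7 − 3)/2 = −5.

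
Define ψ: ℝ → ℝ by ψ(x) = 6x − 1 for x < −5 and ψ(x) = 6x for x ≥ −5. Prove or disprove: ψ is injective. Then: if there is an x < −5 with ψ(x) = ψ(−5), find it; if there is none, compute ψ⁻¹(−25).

Both pieces are strictly increasing (slopes 6 and 6), so each is injective on its own interval.
The left piece maps (−∞, −5) onto (−∞, −31); the right piece maps [−5, ∞) onto [−30, ∞).
These images are disjoint, so no value is attained by both pieces. Hence ψ is injective.
Because the two images are disjoint, no x < −5 has ψ(x) = ψ(−5), so we compute ψ⁻¹(−25): −25 lies in [−30, ∞), so solve 6x = −25: x = (−25 − 0)/6 = −25/6.

-25/6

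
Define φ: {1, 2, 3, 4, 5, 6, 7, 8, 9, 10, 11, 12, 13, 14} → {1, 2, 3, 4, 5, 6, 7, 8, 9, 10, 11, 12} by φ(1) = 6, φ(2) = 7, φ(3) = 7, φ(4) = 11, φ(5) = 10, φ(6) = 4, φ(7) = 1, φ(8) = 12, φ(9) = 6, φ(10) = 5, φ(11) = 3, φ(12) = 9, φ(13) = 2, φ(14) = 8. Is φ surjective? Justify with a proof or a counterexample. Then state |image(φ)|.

Every element of the codomain has a preimage: 1 = φ(7), 2 = φ(13), 3 = φ(11), 4 = φ(6), 5 = φ(10), 6 = φ(1), 7 = φ(2), 8 = φ(14), 9 = φ(12), 10 = φ(5), 11 = φ(4), 12 = φ(8).
Hence φ is surjective.
The image of φ is {1, 2, 3, 4, 5, 6, 7, 8, 9, 10, 11, 12}, which has 12 elements.

12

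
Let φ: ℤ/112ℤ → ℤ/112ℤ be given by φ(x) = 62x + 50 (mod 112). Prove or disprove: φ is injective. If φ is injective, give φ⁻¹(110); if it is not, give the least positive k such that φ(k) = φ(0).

By definition, φ is injective when φ(u) = φ(v) forces u = v.
We have gcd(62, 112) = 2 > 1. Taking u = 0 and v = 56: φ(0) = 50 and φ(56) = 62·56 + 50 = 3522 ≡ 50 (mod 112).
So φ(0) = φ(56) while 0 ≠ 56, so φ is not injective.
Since φ is not injective, we find the least positive k with φ(k) = φ(0): this means 62k ≡ 0 (mod 112), i.e. 112 ∣ 62k. Since gcd(62, 112) = 2, dividing through by 2 this holds exactly when 56 ∣ 31k, and as gcd(31, 56) = 1, exactly when 56 ∣ k.
The smallest positive such k is 56.

56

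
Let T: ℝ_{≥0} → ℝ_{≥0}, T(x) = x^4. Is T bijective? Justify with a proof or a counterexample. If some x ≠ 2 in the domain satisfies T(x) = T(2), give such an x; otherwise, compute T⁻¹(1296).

6

On ℝ_{≥0}, x ↦ x^4 is strictly increasing (injective) and for any y ∈ ℝ_{≥0} the 4th root y^{1/4} lies in ℝ_{≥0} (surjective). So T is bijective.
Since x ↦ x^4 is strictly increasing on ℝ_{≥0}, it is injective there, so no x ≠ 2 in the domain has T(x) = T(2). We therefore compute T⁻¹(1296) = 1296^{1/4} = 6 (indeed 6^4 = 1296).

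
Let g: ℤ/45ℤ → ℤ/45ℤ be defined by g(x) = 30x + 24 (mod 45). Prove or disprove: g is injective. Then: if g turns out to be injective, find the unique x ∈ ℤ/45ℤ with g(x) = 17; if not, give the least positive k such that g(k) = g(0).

Recall: g is injective if g(s) = g(t) implies s = t.
We have gcd(30, 45) = 15 > 1. Taking s = 0 and t = 3: g(0) = 24 and g(3) = 30·3 + 24 = 114 ≡ 24 (mod 45).
So g(0) = g(3) while 0 ≠ 3, so g is not injective.
Since g is not injective, we find the least positive k with g(k) = g(0): this means 30k ≡ 0 (mod 45), i.e. 45 ∣ 30k. Since gcd(30, 45) = 15, dividing through by 15 this holds exactly when 3 ∣ 2k, and as gcd(2, 3) = 1, exactly when 3 ∣ k.
The smallest positive such k is 3.

3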